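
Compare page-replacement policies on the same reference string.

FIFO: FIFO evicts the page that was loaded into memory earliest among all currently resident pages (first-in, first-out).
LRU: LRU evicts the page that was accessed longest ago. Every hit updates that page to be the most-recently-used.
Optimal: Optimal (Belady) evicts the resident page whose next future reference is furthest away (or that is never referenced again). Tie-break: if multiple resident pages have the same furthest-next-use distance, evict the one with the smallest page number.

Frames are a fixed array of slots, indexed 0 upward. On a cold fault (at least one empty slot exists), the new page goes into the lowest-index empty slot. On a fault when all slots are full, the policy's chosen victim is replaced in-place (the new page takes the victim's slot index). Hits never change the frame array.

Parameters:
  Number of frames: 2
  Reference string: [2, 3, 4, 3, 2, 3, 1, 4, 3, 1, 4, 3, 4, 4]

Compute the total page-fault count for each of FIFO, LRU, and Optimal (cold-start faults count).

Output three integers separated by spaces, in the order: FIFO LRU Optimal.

Answer: 11 10 8

Derivation:
--- FIFO ---
  step 0: ref 2 -> FAULT, frames=[2,-] (faults so far: 1)
  step 1: ref 3 -> FAULT, frames=[2,3] (faults so far: 2)
  step 2: ref 4 -> FAULT, evict 2, frames=[4,3] (faults so far: 3)
  step 3: ref 3 -> HIT, frames=[4,3] (faults so far: 3)
  step 4: ref 2 -> FAULT, evict 3, frames=[4,2] (faults so far: 4)
  step 5: ref 3 -> FAULT, evict 4, frames=[3,2] (faults so far: 5)
  step 6: ref 1 -> FAULT, evict 2, frames=[3,1] (faults so far: 6)
  step 7: ref 4 -> FAULT, evict 3, frames=[4,1] (faults so far: 7)
  step 8: ref 3 -> FAULT, evict 1, frames=[4,3] (faults so far: 8)
  step 9: ref 1 -> FAULT, evict 4, frames=[1,3] (faults so far: 9)
  step 10: ref 4 -> FAULT, evict 3, frames=[1,4] (faults so far: 10)
  step 11: ref 3 -> FAULT, evict 1, frames=[3,4] (faults so far: 11)
  step 12: ref 4 -> HIT, frames=[3,4] (faults so far: 11)
  step 13: ref 4 -> HIT, frames=[3,4] (faults so far: 11)
  FIFO total faults: 11
--- LRU ---
  step 0: ref 2 -> FAULT, frames=[2,-] (faults so far: 1)
  step 1: ref 3 -> FAULT, frames=[2,3] (faults so far: 2)
  step 2: ref 4 -> FAULT, evict 2, frames=[4,3] (faults so far: 3)
  step 3: ref 3 -> HIT, frames=[4,3] (faults so far: 3)
  step 4: ref 2 -> FAULT, evict 4, frames=[2,3] (faults so far: 4)
  step 5: ref 3 -> HIT, frames=[2,3] (faults so far: 4)
  step 6: ref 1 -> FAULT, evict 2, frames=[1,3] (faults so far: 5)
  step 7: ref 4 -> FAULT, evict 3, frames=[1,4] (faults so far: 6)
  step 8: ref 3 -> FAULT, evict 1, frames=[3,4] (faults so far: 7)
  step 9: ref 1 -> FAULT, evict 4, frames=[3,1] (faults so far: 8)
  step 10: ref 4 -> FAULT, evict 3, frames=[4,1] (faults so far: 9)
  step 11: ref 3 -> FAULT, evict 1, frames=[4,3] (faults so far: 10)
  step 12: ref 4 -> HIT, frames=[4,3] (faults so far: 10)
  step 13: ref 4 -> HIT, frames=[4,3] (faults so far: 10)
  LRU total faults: 10
--- Optimal ---
  step 0: ref 2 -> FAULT, frames=[2,-] (faults so far: 1)
  step 1: ref 3 -> FAULT, frames=[2,3] (faults so far: 2)
  step 2: ref 4 -> FAULT, evict 2, frames=[4,3] (faults so far: 3)
  step 3: ref 3 -> HIT, frames=[4,3] (faults so far: 3)
  step 4: ref 2 -> FAULT, evict 4, frames=[2,3] (faults so far: 4)
  step 5: ref 3 -> HIT, frames=[2,3] (faults so far: 4)
  step 6: ref 1 -> FAULT, evict 2, frames=[1,3] (faults so far: 5)
  step 7: ref 4 -> FAULT, evict 1, frames=[4,3] (faults so far: 6)
  step 8: ref 3 -> HIT, frames=[4,3] (faults so far: 6)
  step 9: ref 1 -> FAULT, evict 3, frames=[4,1] (faults so far: 7)
  step 10: ref 4 -> HIT, frames=[4,1] (faults so far: 7)
  step 11: ref 3 -> FAULT, evict 1, frames=[4,3] (faults so far: 8)
  step 12: ref 4 -> HIT, frames=[4,3] (faults so far: 8)
  step 13: ref 4 -> HIT, frames=[4,3] (faults so far: 8)
  Optimal total faults: 8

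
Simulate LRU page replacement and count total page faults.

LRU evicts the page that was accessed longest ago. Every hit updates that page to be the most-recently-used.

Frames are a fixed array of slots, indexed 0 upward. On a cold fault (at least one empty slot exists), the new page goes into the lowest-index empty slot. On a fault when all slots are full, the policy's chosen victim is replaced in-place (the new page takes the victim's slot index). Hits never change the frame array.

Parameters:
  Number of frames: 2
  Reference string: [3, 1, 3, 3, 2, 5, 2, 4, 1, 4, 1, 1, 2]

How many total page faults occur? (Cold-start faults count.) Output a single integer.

Answer: 7

Derivation:
Step 0: ref 3 → FAULT, frames=[3,-]
Step 1: ref 1 → FAULT, frames=[3,1]
Step 2: ref 3 → HIT, frames=[3,1]
Step 3: ref 3 → HIT, frames=[3,1]
Step 4: ref 2 → FAULT (evict 1), frames=[3,2]
Step 5: ref 5 → FAULT (evict 3), frames=[5,2]
Step 6: ref 2 → HIT, frames=[5,2]
Step 7: ref 4 → FAULT (evict 5), frames=[4,2]
Step 8: ref 1 → FAULT (evict 2), frames=[4,1]
Step 9: ref 4 → HIT, frames=[4,1]
Step 10: ref 1 → HIT, frames=[4,1]
Step 11: ref 1 → HIT, frames=[4,1]
Step 12: ref 2 → FAULT (evict 4), frames=[2,1]
Total faults: 7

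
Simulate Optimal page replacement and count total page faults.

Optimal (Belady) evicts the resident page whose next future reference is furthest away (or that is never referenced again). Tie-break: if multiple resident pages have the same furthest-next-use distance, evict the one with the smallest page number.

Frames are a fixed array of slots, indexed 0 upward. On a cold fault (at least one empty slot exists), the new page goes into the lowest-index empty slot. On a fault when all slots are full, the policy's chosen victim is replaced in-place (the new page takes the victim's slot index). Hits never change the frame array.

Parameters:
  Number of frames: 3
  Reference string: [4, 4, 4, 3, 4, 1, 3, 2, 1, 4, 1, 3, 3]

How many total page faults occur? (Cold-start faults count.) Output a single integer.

Step 0: ref 4 → FAULT, frames=[4,-,-]
Step 1: ref 4 → HIT, frames=[4,-,-]
Step 2: ref 4 → HIT, frames=[4,-,-]
Step 3: ref 3 → FAULT, frames=[4,3,-]
Step 4: ref 4 → HIT, frames=[4,3,-]
Step 5: ref 1 → FAULT, frames=[4,3,1]
Step 6: ref 3 → HIT, frames=[4,3,1]
Step 7: ref 2 → FAULT (evict 3), frames=[4,2,1]
Step 8: ref 1 → HIT, frames=[4,2,1]
Step 9: ref 4 → HIT, frames=[4,2,1]
Step 10: ref 1 → HIT, frames=[4,2,1]
Step 11: ref 3 → FAULT (evict 1), frames=[4,2,3]
Step 12: ref 3 → HIT, frames=[4,2,3]
Total faults: 5

Answer: 5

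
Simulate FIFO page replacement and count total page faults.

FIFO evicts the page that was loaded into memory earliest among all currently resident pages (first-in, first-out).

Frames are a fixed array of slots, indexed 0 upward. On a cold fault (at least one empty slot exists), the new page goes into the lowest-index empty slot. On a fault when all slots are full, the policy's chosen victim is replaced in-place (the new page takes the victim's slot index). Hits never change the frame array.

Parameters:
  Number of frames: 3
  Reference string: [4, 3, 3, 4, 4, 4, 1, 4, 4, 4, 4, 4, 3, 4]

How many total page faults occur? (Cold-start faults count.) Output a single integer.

Answer: 3

Derivation:
Step 0: ref 4 → FAULT, frames=[4,-,-]
Step 1: ref 3 → FAULT, frames=[4,3,-]
Step 2: ref 3 → HIT, frames=[4,3,-]
Step 3: ref 4 → HIT, frames=[4,3,-]
Step 4: ref 4 → HIT, frames=[4,3,-]
Step 5: ref 4 → HIT, frames=[4,3,-]
Step 6: ref 1 → FAULT, frames=[4,3,1]
Step 7: ref 4 → HIT, frames=[4,3,1]
Step 8: ref 4 → HIT, frames=[4,3,1]
Step 9: ref 4 → HIT, frames=[4,3,1]
Step 10: ref 4 → HIT, frames=[4,3,1]
Step 11: ref 4 → HIT, frames=[4,3,1]
Step 12: ref 3 → HIT, frames=[4,3,1]
Step 13: ref 4 → HIT, frames=[4,3,1]
Total faults: 3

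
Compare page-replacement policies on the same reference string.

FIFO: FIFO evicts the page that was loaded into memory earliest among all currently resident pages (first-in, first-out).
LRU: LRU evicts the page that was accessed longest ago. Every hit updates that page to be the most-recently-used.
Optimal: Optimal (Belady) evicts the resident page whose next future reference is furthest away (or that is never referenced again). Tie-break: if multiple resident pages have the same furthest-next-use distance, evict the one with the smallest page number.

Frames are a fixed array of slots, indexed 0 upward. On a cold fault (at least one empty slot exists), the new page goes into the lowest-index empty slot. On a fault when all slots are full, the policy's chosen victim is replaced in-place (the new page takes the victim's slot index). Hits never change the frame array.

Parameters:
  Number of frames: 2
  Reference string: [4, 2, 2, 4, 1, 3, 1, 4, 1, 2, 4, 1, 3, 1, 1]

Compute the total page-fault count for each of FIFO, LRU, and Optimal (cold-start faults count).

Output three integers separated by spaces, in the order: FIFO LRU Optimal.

--- FIFO ---
  step 0: ref 4 -> FAULT, frames=[4,-] (faults so far: 1)
  step 1: ref 2 -> FAULT, frames=[4,2] (faults so far: 2)
  step 2: ref 2 -> HIT, frames=[4,2] (faults so far: 2)
  step 3: ref 4 -> HIT, frames=[4,2] (faults so far: 2)
  step 4: ref 1 -> FAULT, evict 4, frames=[1,2] (faults so far: 3)
  step 5: ref 3 -> FAULT, evict 2, frames=[1,3] (faults so far: 4)
  step 6: ref 1 -> HIT, frames=[1,3] (faults so far: 4)
  step 7: ref 4 -> FAULT, evict 1, frames=[4,3] (faults so far: 5)
  step 8: ref 1 -> FAULT, evict 3, frames=[4,1] (faults so far: 6)
  step 9: ref 2 -> FAULT, evict 4, frames=[2,1] (faults so far: 7)
  step 10: ref 4 -> FAULT, evict 1, frames=[2,4] (faults so far: 8)
  step 11: ref 1 -> FAULT, evict 2, frames=[1,4] (faults so far: 9)
  step 12: ref 3 -> FAULT, evict 4, frames=[1,3] (faults so far: 10)
  step 13: ref 1 -> HIT, frames=[1,3] (faults so far: 10)
  step 14: ref 1 -> HIT, frames=[1,3] (faults so far: 10)
  FIFO total faults: 10
--- LRU ---
  step 0: ref 4 -> FAULT, frames=[4,-] (faults so far: 1)
  step 1: ref 2 -> FAULT, frames=[4,2] (faults so far: 2)
  step 2: ref 2 -> HIT, frames=[4,2] (faults so far: 2)
  step 3: ref 4 -> HIT, frames=[4,2] (faults so far: 2)
  step 4: ref 1 -> FAULT, evict 2, frames=[4,1] (faults so far: 3)
  step 5: ref 3 -> FAULT, evict 4, frames=[3,1] (faults so far: 4)
  step 6: ref 1 -> HIT, frames=[3,1] (faults so far: 4)
  step 7: ref 4 -> FAULT, evict 3, frames=[4,1] (faults so far: 5)
  step 8: ref 1 -> HIT, frames=[4,1] (faults so far: 5)
  step 9: ref 2 -> FAULT, evict 4, frames=[2,1] (faults so far: 6)
  step 10: ref 4 -> FAULT, evict 1, frames=[2,4] (faults so far: 7)
  step 11: ref 1 -> FAULT, evict 2, frames=[1,4] (faults so far: 8)
  step 12: ref 3 -> FAULT, evict 4, frames=[1,3] (faults so far: 9)
  step 13: ref 1 -> HIT, frames=[1,3] (faults so far: 9)
  step 14: ref 1 -> HIT, frames=[1,3] (faults so far: 9)
  LRU total faults: 9
--- Optimal ---
  step 0: ref 4 -> FAULT, frames=[4,-] (faults so far: 1)
  step 1: ref 2 -> FAULT, frames=[4,2] (faults so far: 2)
  step 2: ref 2 -> HIT, frames=[4,2] (faults so far: 2)
  step 3: ref 4 -> HIT, frames=[4,2] (faults so far: 2)
  step 4: ref 1 -> FAULT, evict 2, frames=[4,1] (faults so far: 3)
  step 5: ref 3 -> FAULT, evict 4, frames=[3,1] (faults so far: 4)
  step 6: ref 1 -> HIT, frames=[3,1] (faults so far: 4)
  step 7: ref 4 -> FAULT, evict 3, frames=[4,1] (faults so far: 5)
  step 8: ref 1 -> HIT, frames=[4,1] (faults so far: 5)
  step 9: ref 2 -> FAULT, evict 1, frames=[4,2] (faults so far: 6)
  step 10: ref 4 -> HIT, frames=[4,2] (faults so far: 6)
  step 11: ref 1 -> FAULT, evict 2, frames=[4,1] (faults so far: 7)
  step 12: ref 3 -> FAULT, evict 4, frames=[3,1] (faults so far: 8)
  step 13: ref 1 -> HIT, frames=[3,1] (faults so far: 8)
  step 14: ref 1 -> HIT, frames=[3,1] (faults so far: 8)
  Optimal total faults: 8

Answer: 10 9 8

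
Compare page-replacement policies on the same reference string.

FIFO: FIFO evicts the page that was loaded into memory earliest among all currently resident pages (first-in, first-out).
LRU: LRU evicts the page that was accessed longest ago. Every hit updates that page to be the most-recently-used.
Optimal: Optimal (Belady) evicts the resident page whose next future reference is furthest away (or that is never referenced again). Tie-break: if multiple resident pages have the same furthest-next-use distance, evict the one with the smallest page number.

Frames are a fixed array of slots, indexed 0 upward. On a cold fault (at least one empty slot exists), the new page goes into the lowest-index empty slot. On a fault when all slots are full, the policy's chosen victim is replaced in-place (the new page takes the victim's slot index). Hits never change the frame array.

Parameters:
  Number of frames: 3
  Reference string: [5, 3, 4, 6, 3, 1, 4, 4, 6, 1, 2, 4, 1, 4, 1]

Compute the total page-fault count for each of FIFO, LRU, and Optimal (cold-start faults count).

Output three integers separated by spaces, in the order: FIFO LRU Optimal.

--- FIFO ---
  step 0: ref 5 -> FAULT, frames=[5,-,-] (faults so far: 1)
  step 1: ref 3 -> FAULT, frames=[5,3,-] (faults so far: 2)
  step 2: ref 4 -> FAULT, frames=[5,3,4] (faults so far: 3)
  step 3: ref 6 -> FAULT, evict 5, frames=[6,3,4] (faults so far: 4)
  step 4: ref 3 -> HIT, frames=[6,3,4] (faults so far: 4)
  step 5: ref 1 -> FAULT, evict 3, frames=[6,1,4] (faults so far: 5)
  step 6: ref 4 -> HIT, frames=[6,1,4] (faults so far: 5)
  step 7: ref 4 -> HIT, frames=[6,1,4] (faults so far: 5)
  step 8: ref 6 -> HIT, frames=[6,1,4] (faults so far: 5)
  step 9: ref 1 -> HIT, frames=[6,1,4] (faults so far: 5)
  step 10: ref 2 -> FAULT, evict 4, frames=[6,1,2] (faults so far: 6)
  step 11: ref 4 -> FAULT, evict 6, frames=[4,1,2] (faults so far: 7)
  step 12: ref 1 -> HIT, frames=[4,1,2] (faults so far: 7)
  step 13: ref 4 -> HIT, frames=[4,1,2] (faults so far: 7)
  step 14: ref 1 -> HIT, frames=[4,1,2] (faults so far: 7)
  FIFO total faults: 7
--- LRU ---
  step 0: ref 5 -> FAULT, frames=[5,-,-] (faults so far: 1)
  step 1: ref 3 -> FAULT, frames=[5,3,-] (faults so far: 2)
  step 2: ref 4 -> FAULT, frames=[5,3,4] (faults so far: 3)
  step 3: ref 6 -> FAULT, evict 5, frames=[6,3,4] (faults so far: 4)
  step 4: ref 3 -> HIT, frames=[6,3,4] (faults so far: 4)
  step 5: ref 1 -> FAULT, evict 4, frames=[6,3,1] (faults so far: 5)
  step 6: ref 4 -> FAULT, evict 6, frames=[4,3,1] (faults so far: 6)
  step 7: ref 4 -> HIT, frames=[4,3,1] (faults so far: 6)
  step 8: ref 6 -> FAULT, evict 3, frames=[4,6,1] (faults so far: 7)
  step 9: ref 1 -> HIT, frames=[4,6,1] (faults so far: 7)
  step 10: ref 2 -> FAULT, evict 4, frames=[2,6,1] (faults so far: 8)
  step 11: ref 4 -> FAULT, evict 6, frames=[2,4,1] (faults so far: 9)
  step 12: ref 1 -> HIT, frames=[2,4,1] (faults so far: 9)
  step 13: ref 4 -> HIT, frames=[2,4,1] (faults so far: 9)
  step 14: ref 1 -> HIT, frames=[2,4,1] (faults so far: 9)
  LRU total faults: 9
--- Optimal ---
  step 0: ref 5 -> FAULT, frames=[5,-,-] (faults so far: 1)
  step 1: ref 3 -> FAULT, frames=[5,3,-] (faults so far: 2)
  step 2: ref 4 -> FAULT, frames=[5,3,4] (faults so far: 3)
  step 3: ref 6 -> FAULT, evict 5, frames=[6,3,4] (faults so far: 4)
  step 4: ref 3 -> HIT, frames=[6,3,4] (faults so far: 4)
  step 5: ref 1 -> FAULT, evict 3, frames=[6,1,4] (faults so far: 5)
  step 6: ref 4 -> HIT, frames=[6,1,4] (faults so far: 5)
  step 7: ref 4 -> HIT, frames=[6,1,4] (faults so far: 5)
  step 8: ref 6 -> HIT, frames=[6,1,4] (faults so far: 5)
  step 9: ref 1 -> HIT, frames=[6,1,4] (faults so far: 5)
  step 10: ref 2 -> FAULT, evict 6, frames=[2,1,4] (faults so far: 6)
  step 11: ref 4 -> HIT, frames=[2,1,4] (faults so far: 6)
  step 12: ref 1 -> HIT, frames=[2,1,4] (faults so far: 6)
  step 13: ref 4 -> HIT, frames=[2,1,4] (faults so far: 6)
  step 14: ref 1 -> HIT, frames=[2,1,4] (faults so far: 6)
  Optimal total faults: 6

Answer: 7 9 6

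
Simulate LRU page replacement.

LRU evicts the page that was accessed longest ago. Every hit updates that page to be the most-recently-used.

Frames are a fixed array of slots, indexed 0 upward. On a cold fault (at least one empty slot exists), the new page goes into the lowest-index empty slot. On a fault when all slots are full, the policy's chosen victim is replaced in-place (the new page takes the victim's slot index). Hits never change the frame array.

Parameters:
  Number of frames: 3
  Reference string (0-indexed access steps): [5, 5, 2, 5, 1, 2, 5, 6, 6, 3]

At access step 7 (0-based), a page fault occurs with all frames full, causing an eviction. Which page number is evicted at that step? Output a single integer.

Step 0: ref 5 -> FAULT, frames=[5,-,-]
Step 1: ref 5 -> HIT, frames=[5,-,-]
Step 2: ref 2 -> FAULT, frames=[5,2,-]
Step 3: ref 5 -> HIT, frames=[5,2,-]
Step 4: ref 1 -> FAULT, frames=[5,2,1]
Step 5: ref 2 -> HIT, frames=[5,2,1]
Step 6: ref 5 -> HIT, frames=[5,2,1]
Step 7: ref 6 -> FAULT, evict 1, frames=[5,2,6]
At step 7: evicted page 1

Answer: 1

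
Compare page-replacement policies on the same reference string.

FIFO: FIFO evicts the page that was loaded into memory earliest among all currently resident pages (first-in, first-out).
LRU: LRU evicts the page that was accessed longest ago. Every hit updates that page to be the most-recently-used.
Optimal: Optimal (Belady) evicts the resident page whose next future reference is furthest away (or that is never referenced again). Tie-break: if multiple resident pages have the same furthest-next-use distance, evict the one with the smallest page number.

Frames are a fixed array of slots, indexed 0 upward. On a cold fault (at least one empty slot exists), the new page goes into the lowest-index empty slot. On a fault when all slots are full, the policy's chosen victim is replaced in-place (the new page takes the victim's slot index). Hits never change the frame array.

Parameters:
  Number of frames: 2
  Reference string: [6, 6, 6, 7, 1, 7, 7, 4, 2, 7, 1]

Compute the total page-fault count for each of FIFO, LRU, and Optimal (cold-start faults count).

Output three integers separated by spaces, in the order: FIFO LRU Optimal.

--- FIFO ---
  step 0: ref 6 -> FAULT, frames=[6,-] (faults so far: 1)
  step 1: ref 6 -> HIT, frames=[6,-] (faults so far: 1)
  step 2: ref 6 -> HIT, frames=[6,-] (faults so far: 1)
  step 3: ref 7 -> FAULT, frames=[6,7] (faults so far: 2)
  step 4: ref 1 -> FAULT, evict 6, frames=[1,7] (faults so far: 3)
  step 5: ref 7 -> HIT, frames=[1,7] (faults so far: 3)
  step 6: ref 7 -> HIT, frames=[1,7] (faults so far: 3)
  step 7: ref 4 -> FAULT, evict 7, frames=[1,4] (faults so far: 4)
  step 8: ref 2 -> FAULT, evict 1, frames=[2,4] (faults so far: 5)
  step 9: ref 7 -> FAULT, evict 4, frames=[2,7] (faults so far: 6)
  step 10: ref 1 -> FAULT, evict 2, frames=[1,7] (faults so far: 7)
  FIFO total faults: 7
--- LRU ---
  step 0: ref 6 -> FAULT, frames=[6,-] (faults so far: 1)
  step 1: ref 6 -> HIT, frames=[6,-] (faults so far: 1)
  step 2: ref 6 -> HIT, frames=[6,-] (faults so far: 1)
  step 3: ref 7 -> FAULT, frames=[6,7] (faults so far: 2)
  step 4: ref 1 -> FAULT, evict 6, frames=[1,7] (faults so far: 3)
  step 5: ref 7 -> HIT, frames=[1,7] (faults so far: 3)
  step 6: ref 7 -> HIT, frames=[1,7] (faults so far: 3)
  step 7: ref 4 -> FAULT, evict 1, frames=[4,7] (faults so far: 4)
  step 8: ref 2 -> FAULT, evict 7, frames=[4,2] (faults so far: 5)
  step 9: ref 7 -> FAULT, evict 4, frames=[7,2] (faults so far: 6)
  step 10: ref 1 -> FAULT, evict 2, frames=[7,1] (faults so far: 7)
  LRU total faults: 7
--- Optimal ---
  step 0: ref 6 -> FAULT, frames=[6,-] (faults so far: 1)
  step 1: ref 6 -> HIT, frames=[6,-] (faults so far: 1)
  step 2: ref 6 -> HIT, frames=[6,-] (faults so far: 1)
  step 3: ref 7 -> FAULT, frames=[6,7] (faults so far: 2)
  step 4: ref 1 -> FAULT, evict 6, frames=[1,7] (faults so far: 3)
  step 5: ref 7 -> HIT, frames=[1,7] (faults so far: 3)
  step 6: ref 7 -> HIT, frames=[1,7] (faults so far: 3)
  step 7: ref 4 -> FAULT, evict 1, frames=[4,7] (faults so far: 4)
  step 8: ref 2 -> FAULT, evict 4, frames=[2,7] (faults so far: 5)
  step 9: ref 7 -> HIT, frames=[2,7] (faults so far: 5)
  step 10: ref 1 -> FAULT, evict 2, frames=[1,7] (faults so far: 6)
  Optimal total faults: 6

Answer: 7 7 6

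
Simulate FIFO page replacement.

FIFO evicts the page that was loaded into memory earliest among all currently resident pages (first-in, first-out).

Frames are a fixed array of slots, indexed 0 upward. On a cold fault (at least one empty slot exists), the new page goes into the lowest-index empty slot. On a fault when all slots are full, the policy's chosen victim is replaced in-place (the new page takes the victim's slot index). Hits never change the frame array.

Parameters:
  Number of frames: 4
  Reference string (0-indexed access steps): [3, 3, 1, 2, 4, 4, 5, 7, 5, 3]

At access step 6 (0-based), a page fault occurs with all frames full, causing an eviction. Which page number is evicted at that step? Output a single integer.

Step 0: ref 3 -> FAULT, frames=[3,-,-,-]
Step 1: ref 3 -> HIT, frames=[3,-,-,-]
Step 2: ref 1 -> FAULT, frames=[3,1,-,-]
Step 3: ref 2 -> FAULT, frames=[3,1,2,-]
Step 4: ref 4 -> FAULT, frames=[3,1,2,4]
Step 5: ref 4 -> HIT, frames=[3,1,2,4]
Step 6: ref 5 -> FAULT, evict 3, frames=[5,1,2,4]
At step 6: evicted page 3

Answer: 3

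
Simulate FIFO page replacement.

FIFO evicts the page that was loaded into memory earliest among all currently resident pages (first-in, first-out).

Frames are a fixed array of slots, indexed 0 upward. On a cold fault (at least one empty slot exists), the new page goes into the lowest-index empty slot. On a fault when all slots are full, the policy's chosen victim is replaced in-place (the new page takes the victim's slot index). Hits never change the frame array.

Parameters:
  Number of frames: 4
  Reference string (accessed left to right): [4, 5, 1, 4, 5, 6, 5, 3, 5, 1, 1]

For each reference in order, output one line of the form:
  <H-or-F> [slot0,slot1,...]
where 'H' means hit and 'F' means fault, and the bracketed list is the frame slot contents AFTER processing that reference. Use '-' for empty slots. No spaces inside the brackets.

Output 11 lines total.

F [4,-,-,-]
F [4,5,-,-]
F [4,5,1,-]
H [4,5,1,-]
H [4,5,1,-]
F [4,5,1,6]
H [4,5,1,6]
F [3,5,1,6]
H [3,5,1,6]
H [3,5,1,6]
H [3,5,1,6]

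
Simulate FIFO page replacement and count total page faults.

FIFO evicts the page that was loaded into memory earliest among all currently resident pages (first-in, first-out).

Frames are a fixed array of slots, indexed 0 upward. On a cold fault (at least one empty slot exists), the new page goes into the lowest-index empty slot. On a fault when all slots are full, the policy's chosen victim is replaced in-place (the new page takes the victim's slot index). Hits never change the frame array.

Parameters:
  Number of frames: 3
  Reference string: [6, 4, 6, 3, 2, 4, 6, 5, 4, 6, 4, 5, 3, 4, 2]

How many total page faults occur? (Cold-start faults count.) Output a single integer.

Answer: 9

Derivation:
Step 0: ref 6 → FAULT, frames=[6,-,-]
Step 1: ref 4 → FAULT, frames=[6,4,-]
Step 2: ref 6 → HIT, frames=[6,4,-]
Step 3: ref 3 → FAULT, frames=[6,4,3]
Step 4: ref 2 → FAULT (evict 6), frames=[2,4,3]
Step 5: ref 4 → HIT, frames=[2,4,3]
Step 6: ref 6 → FAULT (evict 4), frames=[2,6,3]
Step 7: ref 5 → FAULT (evict 3), frames=[2,6,5]
Step 8: ref 4 → FAULT (evict 2), frames=[4,6,5]
Step 9: ref 6 → HIT, frames=[4,6,5]
Step 10: ref 4 → HIT, frames=[4,6,5]
Step 11: ref 5 → HIT, frames=[4,6,5]
Step 12: ref 3 → FAULT (evict 6), frames=[4,3,5]
Step 13: ref 4 → HIT, frames=[4,3,5]
Step 14: ref 2 → FAULT (evict 5), frames=[4,3,2]
Total faults: 9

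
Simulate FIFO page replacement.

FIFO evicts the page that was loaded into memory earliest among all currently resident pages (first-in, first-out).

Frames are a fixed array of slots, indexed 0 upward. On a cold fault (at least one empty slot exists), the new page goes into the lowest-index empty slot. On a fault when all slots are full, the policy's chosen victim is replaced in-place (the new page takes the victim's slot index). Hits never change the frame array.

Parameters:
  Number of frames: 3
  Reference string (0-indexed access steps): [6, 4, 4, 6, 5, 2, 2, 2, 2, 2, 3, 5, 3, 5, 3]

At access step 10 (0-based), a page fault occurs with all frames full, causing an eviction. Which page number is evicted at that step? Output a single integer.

Answer: 4

Derivation:
Step 0: ref 6 -> FAULT, frames=[6,-,-]
Step 1: ref 4 -> FAULT, frames=[6,4,-]
Step 2: ref 4 -> HIT, frames=[6,4,-]
Step 3: ref 6 -> HIT, frames=[6,4,-]
Step 4: ref 5 -> FAULT, frames=[6,4,5]
Step 5: ref 2 -> FAULT, evict 6, frames=[2,4,5]
Step 6: ref 2 -> HIT, frames=[2,4,5]
Step 7: ref 2 -> HIT, frames=[2,4,5]
Step 8: ref 2 -> HIT, frames=[2,4,5]
Step 9: ref 2 -> HIT, frames=[2,4,5]
Step 10: ref 3 -> FAULT, evict 4, frames=[2,3,5]
At step 10: evicted page 4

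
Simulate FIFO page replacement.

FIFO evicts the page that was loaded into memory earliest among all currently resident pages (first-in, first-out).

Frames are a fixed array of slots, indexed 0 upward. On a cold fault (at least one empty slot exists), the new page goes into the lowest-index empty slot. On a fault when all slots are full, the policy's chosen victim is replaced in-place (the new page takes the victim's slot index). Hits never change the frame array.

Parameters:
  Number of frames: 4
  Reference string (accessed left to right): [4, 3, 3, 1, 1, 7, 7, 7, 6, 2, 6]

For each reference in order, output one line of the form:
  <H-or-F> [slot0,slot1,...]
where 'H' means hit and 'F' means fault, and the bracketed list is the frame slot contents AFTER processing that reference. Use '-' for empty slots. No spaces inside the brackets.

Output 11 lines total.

F [4,-,-,-]
F [4,3,-,-]
H [4,3,-,-]
F [4,3,1,-]
H [4,3,1,-]
F [4,3,1,7]
H [4,3,1,7]
H [4,3,1,7]
F [6,3,1,7]
F [6,2,1,7]
H [6,2,1,7]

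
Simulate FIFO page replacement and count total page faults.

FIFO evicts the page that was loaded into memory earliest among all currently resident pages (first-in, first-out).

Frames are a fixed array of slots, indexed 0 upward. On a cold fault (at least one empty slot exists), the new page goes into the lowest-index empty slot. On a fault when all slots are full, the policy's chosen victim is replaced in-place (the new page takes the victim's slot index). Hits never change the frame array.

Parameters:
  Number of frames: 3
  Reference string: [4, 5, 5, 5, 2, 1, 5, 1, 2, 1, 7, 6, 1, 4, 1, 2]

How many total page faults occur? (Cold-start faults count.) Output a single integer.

Answer: 9

Derivation:
Step 0: ref 4 → FAULT, frames=[4,-,-]
Step 1: ref 5 → FAULT, frames=[4,5,-]
Step 2: ref 5 → HIT, frames=[4,5,-]
Step 3: ref 5 → HIT, frames=[4,5,-]
Step 4: ref 2 → FAULT, frames=[4,5,2]
Step 5: ref 1 → FAULT (evict 4), frames=[1,5,2]
Step 6: ref 5 → HIT, frames=[1,5,2]
Step 7: ref 1 → HIT, frames=[1,5,2]
Step 8: ref 2 → HIT, frames=[1,5,2]
Step 9: ref 1 → HIT, frames=[1,5,2]
Step 10: ref 7 → FAULT (evict 5), frames=[1,7,2]
Step 11: ref 6 → FAULT (evict 2), frames=[1,7,6]
Step 12: ref 1 → HIT, frames=[1,7,6]
Step 13: ref 4 → FAULT (evict 1), frames=[4,7,6]
Step 14: ref 1 → FAULT (evict 7), frames=[4,1,6]
Step 15: ref 2 → FAULT (evict 6), frames=[4,1,2]
Total faults: 9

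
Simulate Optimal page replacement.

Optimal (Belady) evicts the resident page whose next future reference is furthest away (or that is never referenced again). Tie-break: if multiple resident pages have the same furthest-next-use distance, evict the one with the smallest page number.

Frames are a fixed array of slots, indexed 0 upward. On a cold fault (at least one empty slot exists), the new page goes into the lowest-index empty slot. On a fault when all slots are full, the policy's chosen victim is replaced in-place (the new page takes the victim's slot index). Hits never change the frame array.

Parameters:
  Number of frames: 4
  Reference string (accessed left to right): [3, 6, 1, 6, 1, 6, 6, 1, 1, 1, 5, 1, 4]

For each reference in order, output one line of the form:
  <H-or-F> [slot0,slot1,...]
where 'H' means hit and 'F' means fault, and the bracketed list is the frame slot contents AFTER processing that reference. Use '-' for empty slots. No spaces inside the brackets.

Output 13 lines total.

F [3,-,-,-]
F [3,6,-,-]
F [3,6,1,-]
H [3,6,1,-]
H [3,6,1,-]
H [3,6,1,-]
H [3,6,1,-]
H [3,6,1,-]
H [3,6,1,-]
H [3,6,1,-]
F [3,6,1,5]
H [3,6,1,5]
F [3,6,4,5]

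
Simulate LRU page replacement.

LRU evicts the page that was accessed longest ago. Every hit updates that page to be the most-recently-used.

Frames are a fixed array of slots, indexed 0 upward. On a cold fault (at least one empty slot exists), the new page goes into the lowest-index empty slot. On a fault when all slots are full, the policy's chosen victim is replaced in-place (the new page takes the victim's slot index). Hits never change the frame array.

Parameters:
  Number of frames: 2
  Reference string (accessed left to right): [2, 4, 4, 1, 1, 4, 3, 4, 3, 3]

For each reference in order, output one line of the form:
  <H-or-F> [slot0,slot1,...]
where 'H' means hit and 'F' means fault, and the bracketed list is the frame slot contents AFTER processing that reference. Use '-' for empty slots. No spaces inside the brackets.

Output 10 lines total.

F [2,-]
F [2,4]
H [2,4]
F [1,4]
H [1,4]
H [1,4]
F [3,4]
H [3,4]
H [3,4]
H [3,4]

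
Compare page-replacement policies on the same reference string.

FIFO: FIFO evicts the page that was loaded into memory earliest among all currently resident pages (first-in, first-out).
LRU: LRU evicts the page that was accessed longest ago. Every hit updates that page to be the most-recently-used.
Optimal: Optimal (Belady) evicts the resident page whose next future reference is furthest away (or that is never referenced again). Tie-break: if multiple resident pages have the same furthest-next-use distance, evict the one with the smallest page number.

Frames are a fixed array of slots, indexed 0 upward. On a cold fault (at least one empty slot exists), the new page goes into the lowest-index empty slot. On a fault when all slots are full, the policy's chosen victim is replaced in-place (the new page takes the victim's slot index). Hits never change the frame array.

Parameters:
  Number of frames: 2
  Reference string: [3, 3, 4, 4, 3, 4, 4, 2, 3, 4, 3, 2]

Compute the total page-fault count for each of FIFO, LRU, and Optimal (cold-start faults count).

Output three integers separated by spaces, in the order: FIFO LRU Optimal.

--- FIFO ---
  step 0: ref 3 -> FAULT, frames=[3,-] (faults so far: 1)
  step 1: ref 3 -> HIT, frames=[3,-] (faults so far: 1)
  step 2: ref 4 -> FAULT, frames=[3,4] (faults so far: 2)
  step 3: ref 4 -> HIT, frames=[3,4] (faults so far: 2)
  step 4: ref 3 -> HIT, frames=[3,4] (faults so far: 2)
  step 5: ref 4 -> HIT, frames=[3,4] (faults so far: 2)
  step 6: ref 4 -> HIT, frames=[3,4] (faults so far: 2)
  step 7: ref 2 -> FAULT, evict 3, frames=[2,4] (faults so far: 3)
  step 8: ref 3 -> FAULT, evict 4, frames=[2,3] (faults so far: 4)
  step 9: ref 4 -> FAULT, evict 2, frames=[4,3] (faults so far: 5)
  step 10: ref 3 -> HIT, frames=[4,3] (faults so far: 5)
  step 11: ref 2 -> FAULT, evict 3, frames=[4,2] (faults so far: 6)
  FIFO total faults: 6
--- LRU ---
  step 0: ref 3 -> FAULT, frames=[3,-] (faults so far: 1)
  step 1: ref 3 -> HIT, frames=[3,-] (faults so far: 1)
  step 2: ref 4 -> FAULT, frames=[3,4] (faults so far: 2)
  step 3: ref 4 -> HIT, frames=[3,4] (faults so far: 2)
  step 4: ref 3 -> HIT, frames=[3,4] (faults so far: 2)
  step 5: ref 4 -> HIT, frames=[3,4] (faults so far: 2)
  step 6: ref 4 -> HIT, frames=[3,4] (faults so far: 2)
  step 7: ref 2 -> FAULT, evict 3, frames=[2,4] (faults so far: 3)
  step 8: ref 3 -> FAULT, evict 4, frames=[2,3] (faults so far: 4)
  step 9: ref 4 -> FAULT, evict 2, frames=[4,3] (faults so far: 5)
  step 10: ref 3 -> HIT, frames=[4,3] (faults so far: 5)
  step 11: ref 2 -> FAULT, evict 4, frames=[2,3] (faults so far: 6)
  LRU total faults: 6
--- Optimal ---
  step 0: ref 3 -> FAULT, frames=[3,-] (faults so far: 1)
  step 1: ref 3 -> HIT, frames=[3,-] (faults so far: 1)
  step 2: ref 4 -> FAULT, frames=[3,4] (faults so far: 2)
  step 3: ref 4 -> HIT, frames=[3,4] (faults so far: 2)
  step 4: ref 3 -> HIT, frames=[3,4] (faults so far: 2)
  step 5: ref 4 -> HIT, frames=[3,4] (faults so far: 2)
  step 6: ref 4 -> HIT, frames=[3,4] (faults so far: 2)
  step 7: ref 2 -> FAULT, evict 4, frames=[3,2] (faults so far: 3)
  step 8: ref 3 -> HIT, frames=[3,2] (faults so far: 3)
  step 9: ref 4 -> FAULT, evict 2, frames=[3,4] (faults so far: 4)
  step 10: ref 3 -> HIT, frames=[3,4] (faults so far: 4)
  step 11: ref 2 -> FAULT, evict 3, frames=[2,4] (faults so far: 5)
  Optimal total faults: 5

Answer: 6 6 5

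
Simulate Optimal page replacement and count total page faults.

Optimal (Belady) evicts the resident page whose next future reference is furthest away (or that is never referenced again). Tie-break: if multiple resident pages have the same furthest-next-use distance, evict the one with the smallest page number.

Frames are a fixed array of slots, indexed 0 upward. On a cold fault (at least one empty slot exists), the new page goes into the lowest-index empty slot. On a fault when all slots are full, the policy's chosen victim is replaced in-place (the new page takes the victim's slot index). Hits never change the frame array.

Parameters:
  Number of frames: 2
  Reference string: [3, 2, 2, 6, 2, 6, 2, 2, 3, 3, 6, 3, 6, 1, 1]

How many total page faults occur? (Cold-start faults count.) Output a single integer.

Answer: 5

Derivation:
Step 0: ref 3 → FAULT, frames=[3,-]
Step 1: ref 2 → FAULT, frames=[3,2]
Step 2: ref 2 → HIT, frames=[3,2]
Step 3: ref 6 → FAULT (evict 3), frames=[6,2]
Step 4: ref 2 → HIT, frames=[6,2]
Step 5: ref 6 → HIT, frames=[6,2]
Step 6: ref 2 → HIT, frames=[6,2]
Step 7: ref 2 → HIT, frames=[6,2]
Step 8: ref 3 → FAULT (evict 2), frames=[6,3]
Step 9: ref 3 → HIT, frames=[6,3]
Step 10: ref 6 → HIT, frames=[6,3]
Step 11: ref 3 → HIT, frames=[6,3]
Step 12: ref 6 → HIT, frames=[6,3]
Step 13: ref 1 → FAULT (evict 3), frames=[6,1]
Step 14: ref 1 → HIT, frames=[6,1]
Total faults: 5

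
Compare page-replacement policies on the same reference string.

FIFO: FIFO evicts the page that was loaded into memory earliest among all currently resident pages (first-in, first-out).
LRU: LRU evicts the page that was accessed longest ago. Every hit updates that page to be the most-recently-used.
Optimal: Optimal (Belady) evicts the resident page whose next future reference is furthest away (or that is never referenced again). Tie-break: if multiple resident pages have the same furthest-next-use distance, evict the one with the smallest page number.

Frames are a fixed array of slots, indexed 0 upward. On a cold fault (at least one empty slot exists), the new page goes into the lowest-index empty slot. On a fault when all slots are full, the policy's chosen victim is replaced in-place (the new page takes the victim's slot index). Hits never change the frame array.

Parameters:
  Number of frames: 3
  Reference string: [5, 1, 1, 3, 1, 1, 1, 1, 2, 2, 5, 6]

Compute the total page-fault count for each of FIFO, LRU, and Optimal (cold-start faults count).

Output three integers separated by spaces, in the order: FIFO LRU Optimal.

Answer: 6 6 5

Derivation:
--- FIFO ---
  step 0: ref 5 -> FAULT, frames=[5,-,-] (faults so far: 1)
  step 1: ref 1 -> FAULT, frames=[5,1,-] (faults so far: 2)
  step 2: ref 1 -> HIT, frames=[5,1,-] (faults so far: 2)
  step 3: ref 3 -> FAULT, frames=[5,1,3] (faults so far: 3)
  step 4: ref 1 -> HIT, frames=[5,1,3] (faults so far: 3)
  step 5: ref 1 -> HIT, frames=[5,1,3] (faults so far: 3)
  step 6: ref 1 -> HIT, frames=[5,1,3] (faults so far: 3)
  step 7: ref 1 -> HIT, frames=[5,1,3] (faults so far: 3)
  step 8: ref 2 -> FAULT, evict 5, frames=[2,1,3] (faults so far: 4)
  step 9: ref 2 -> HIT, frames=[2,1,3] (faults so far: 4)
  step 10: ref 5 -> FAULT, evict 1, frames=[2,5,3] (faults so far: 5)
  step 11: ref 6 -> FAULT, evict 3, frames=[2,5,6] (faults so far: 6)
  FIFO total faults: 6
--- LRU ---
  step 0: ref 5 -> FAULT, frames=[5,-,-] (faults so far: 1)
  step 1: ref 1 -> FAULT, frames=[5,1,-] (faults so far: 2)
  step 2: ref 1 -> HIT, frames=[5,1,-] (faults so far: 2)
  step 3: ref 3 -> FAULT, frames=[5,1,3] (faults so far: 3)
  step 4: ref 1 -> HIT, frames=[5,1,3] (faults so far: 3)
  step 5: ref 1 -> HIT, frames=[5,1,3] (faults so far: 3)
  step 6: ref 1 -> HIT, frames=[5,1,3] (faults so far: 3)
  step 7: ref 1 -> HIT, frames=[5,1,3] (faults so far: 3)
  step 8: ref 2 -> FAULT, evict 5, frames=[2,1,3] (faults so far: 4)
  step 9: ref 2 -> HIT, frames=[2,1,3] (faults so far: 4)
  step 10: ref 5 -> FAULT, evict 3, frames=[2,1,5] (faults so far: 5)
  step 11: ref 6 -> FAULT, evict 1, frames=[2,6,5] (faults so far: 6)
  LRU total faults: 6
--- Optimal ---
  step 0: ref 5 -> FAULT, frames=[5,-,-] (faults so far: 1)
  step 1: ref 1 -> FAULT, frames=[5,1,-] (faults so far: 2)
  step 2: ref 1 -> HIT, frames=[5,1,-] (faults so far: 2)
  step 3: ref 3 -> FAULT, frames=[5,1,3] (faults so far: 3)
  step 4: ref 1 -> HIT, frames=[5,1,3] (faults so far: 3)
  step 5: ref 1 -> HIT, frames=[5,1,3] (faults so far: 3)
  step 6: ref 1 -> HIT, frames=[5,1,3] (faults so far: 3)
  step 7: ref 1 -> HIT, frames=[5,1,3] (faults so far: 3)
  step 8: ref 2 -> FAULT, evict 1, frames=[5,2,3] (faults so far: 4)
  step 9: ref 2 -> HIT, frames=[5,2,3] (faults so far: 4)
  step 10: ref 5 -> HIT, frames=[5,2,3] (faults so far: 4)
  step 11: ref 6 -> FAULT, evict 2, frames=[5,6,3] (faults so far: 5)
  Optimal total faults: 5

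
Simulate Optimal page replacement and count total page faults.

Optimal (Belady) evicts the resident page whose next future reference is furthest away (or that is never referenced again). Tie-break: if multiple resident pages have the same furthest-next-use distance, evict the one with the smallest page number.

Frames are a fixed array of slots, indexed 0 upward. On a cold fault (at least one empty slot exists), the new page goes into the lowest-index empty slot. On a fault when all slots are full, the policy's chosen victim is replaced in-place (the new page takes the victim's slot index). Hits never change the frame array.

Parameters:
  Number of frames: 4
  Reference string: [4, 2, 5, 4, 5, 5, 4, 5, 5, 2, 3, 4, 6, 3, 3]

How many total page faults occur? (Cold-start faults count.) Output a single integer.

Answer: 5

Derivation:
Step 0: ref 4 → FAULT, frames=[4,-,-,-]
Step 1: ref 2 → FAULT, frames=[4,2,-,-]
Step 2: ref 5 → FAULT, frames=[4,2,5,-]
Step 3: ref 4 → HIT, frames=[4,2,5,-]
Step 4: ref 5 → HIT, frames=[4,2,5,-]
Step 5: ref 5 → HIT, frames=[4,2,5,-]
Step 6: ref 4 → HIT, frames=[4,2,5,-]
Step 7: ref 5 → HIT, frames=[4,2,5,-]
Step 8: ref 5 → HIT, frames=[4,2,5,-]
Step 9: ref 2 → HIT, frames=[4,2,5,-]
Step 10: ref 3 → FAULT, frames=[4,2,5,3]
Step 11: ref 4 → HIT, frames=[4,2,5,3]
Step 12: ref 6 → FAULT (evict 2), frames=[4,6,5,3]
Step 13: ref 3 → HIT, frames=[4,6,5,3]
Step 14: ref 3 → HIT, frames=[4,6,5,3]
Total faults: 5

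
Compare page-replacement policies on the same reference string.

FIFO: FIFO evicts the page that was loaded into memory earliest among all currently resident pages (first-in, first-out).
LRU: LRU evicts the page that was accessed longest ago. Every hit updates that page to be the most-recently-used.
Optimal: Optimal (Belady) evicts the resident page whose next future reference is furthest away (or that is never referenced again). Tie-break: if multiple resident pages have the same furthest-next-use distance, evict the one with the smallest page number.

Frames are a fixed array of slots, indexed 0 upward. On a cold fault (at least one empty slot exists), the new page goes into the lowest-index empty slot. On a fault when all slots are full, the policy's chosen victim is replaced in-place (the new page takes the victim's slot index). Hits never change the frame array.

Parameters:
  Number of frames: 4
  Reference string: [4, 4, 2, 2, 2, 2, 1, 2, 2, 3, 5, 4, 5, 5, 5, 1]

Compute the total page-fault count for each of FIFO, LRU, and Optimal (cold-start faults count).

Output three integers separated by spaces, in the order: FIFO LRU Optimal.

Answer: 6 7 5

Derivation:
--- FIFO ---
  step 0: ref 4 -> FAULT, frames=[4,-,-,-] (faults so far: 1)
  step 1: ref 4 -> HIT, frames=[4,-,-,-] (faults so far: 1)
  step 2: ref 2 -> FAULT, frames=[4,2,-,-] (faults so far: 2)
  step 3: ref 2 -> HIT, frames=[4,2,-,-] (faults so far: 2)
  step 4: ref 2 -> HIT, frames=[4,2,-,-] (faults so far: 2)
  step 5: ref 2 -> HIT, frames=[4,2,-,-] (faults so far: 2)
  step 6: ref 1 -> FAULT, frames=[4,2,1,-] (faults so far: 3)
  step 7: ref 2 -> HIT, frames=[4,2,1,-] (faults so far: 3)
  step 8: ref 2 -> HIT, frames=[4,2,1,-] (faults so far: 3)
  step 9: ref 3 -> FAULT, frames=[4,2,1,3] (faults so far: 4)
  step 10: ref 5 -> FAULT, evict 4, frames=[5,2,1,3] (faults so far: 5)
  step 11: ref 4 -> FAULT, evict 2, frames=[5,4,1,3] (faults so far: 6)
  step 12: ref 5 -> HIT, frames=[5,4,1,3] (faults so far: 6)
  step 13: ref 5 -> HIT, frames=[5,4,1,3] (faults so far: 6)
  step 14: ref 5 -> HIT, frames=[5,4,1,3] (faults so far: 6)
  step 15: ref 1 -> HIT, frames=[5,4,1,3] (faults so far: 6)
  FIFO total faults: 6
--- LRU ---
  step 0: ref 4 -> FAULT, frames=[4,-,-,-] (faults so far: 1)
  step 1: ref 4 -> HIT, frames=[4,-,-,-] (faults so far: 1)
  step 2: ref 2 -> FAULT, frames=[4,2,-,-] (faults so far: 2)
  step 3: ref 2 -> HIT, frames=[4,2,-,-] (faults so far: 2)
  step 4: ref 2 -> HIT, frames=[4,2,-,-] (faults so far: 2)
  step 5: ref 2 -> HIT, frames=[4,2,-,-] (faults so far: 2)
  step 6: ref 1 -> FAULT, frames=[4,2,1,-] (faults so far: 3)
  step 7: ref 2 -> HIT, frames=[4,2,1,-] (faults so far: 3)
  step 8: ref 2 -> HIT, frames=[4,2,1,-] (faults so far: 3)
  step 9: ref 3 -> FAULT, frames=[4,2,1,3] (faults so far: 4)
  step 10: ref 5 -> FAULT, evict 4, frames=[5,2,1,3] (faults so far: 5)
  step 11: ref 4 -> FAULT, evict 1, frames=[5,2,4,3] (faults so far: 6)
  step 12: ref 5 -> HIT, frames=[5,2,4,3] (faults so far: 6)
  step 13: ref 5 -> HIT, frames=[5,2,4,3] (faults so far: 6)
  step 14: ref 5 -> HIT, frames=[5,2,4,3] (faults so far: 6)
  step 15: ref 1 -> FAULT, evict 2, frames=[5,1,4,3] (faults so far: 7)
  LRU total faults: 7
--- Optimal ---
  step 0: ref 4 -> FAULT, frames=[4,-,-,-] (faults so far: 1)
  step 1: ref 4 -> HIT, frames=[4,-,-,-] (faults so far: 1)
  step 2: ref 2 -> FAULT, frames=[4,2,-,-] (faults so far: 2)
  step 3: ref 2 -> HIT, frames=[4,2,-,-] (faults so far: 2)
  step 4: ref 2 -> HIT, frames=[4,2,-,-] (faults so far: 2)
  step 5: ref 2 -> HIT, frames=[4,2,-,-] (faults so far: 2)
  step 6: ref 1 -> FAULT, frames=[4,2,1,-] (faults so far: 3)
  step 7: ref 2 -> HIT, frames=[4,2,1,-] (faults so far: 3)
  step 8: ref 2 -> HIT, frames=[4,2,1,-] (faults so far: 3)
  step 9: ref 3 -> FAULT, frames=[4,2,1,3] (faults so far: 4)
  step 10: ref 5 -> FAULT, evict 2, frames=[4,5,1,3] (faults so far: 5)
  step 11: ref 4 -> HIT, frames=[4,5,1,3] (faults so far: 5)
  step 12: ref 5 -> HIT, frames=[4,5,1,3] (faults so far: 5)
  step 13: ref 5 -> HIT, frames=[4,5,1,3] (faults so far: 5)
  step 14: ref 5 -> HIT, frames=[4,5,1,3] (faults so far: 5)
  step 15: ref 1 -> HIT, frames=[4,5,1,3] (faults so far: 5)
  Optimal total faults: 5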